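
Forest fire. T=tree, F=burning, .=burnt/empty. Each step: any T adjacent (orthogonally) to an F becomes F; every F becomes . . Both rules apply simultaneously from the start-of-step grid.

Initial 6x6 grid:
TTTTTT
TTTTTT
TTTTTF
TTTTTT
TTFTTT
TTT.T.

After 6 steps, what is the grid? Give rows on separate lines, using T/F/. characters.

Step 1: 7 trees catch fire, 2 burn out
  TTTTTT
  TTTTTF
  TTTTF.
  TTFTTF
  TF.FTT
  TTF.T.
Step 2: 11 trees catch fire, 7 burn out
  TTTTTF
  TTTTF.
  TTFF..
  TF.FF.
  F...FF
  TF..T.
Step 3: 7 trees catch fire, 11 burn out
  TTTTF.
  TTFF..
  TF....
  F.....
  ......
  F...F.
Step 4: 4 trees catch fire, 7 burn out
  TTFF..
  TF....
  F.....
  ......
  ......
  ......
Step 5: 2 trees catch fire, 4 burn out
  TF....
  F.....
  ......
  ......
  ......
  ......
Step 6: 1 trees catch fire, 2 burn out
  F.....
  ......
  ......
  ......
  ......
  ......

F.....
......
......
......
......
......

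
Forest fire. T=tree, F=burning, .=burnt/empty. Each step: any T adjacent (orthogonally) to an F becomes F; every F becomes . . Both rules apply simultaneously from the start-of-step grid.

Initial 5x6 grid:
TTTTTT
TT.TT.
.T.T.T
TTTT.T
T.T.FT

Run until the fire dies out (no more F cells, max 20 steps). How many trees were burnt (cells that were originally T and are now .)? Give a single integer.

Step 1: +1 fires, +1 burnt (F count now 1)
Step 2: +1 fires, +1 burnt (F count now 1)
Step 3: +1 fires, +1 burnt (F count now 1)
Step 4: +0 fires, +1 burnt (F count now 0)
Fire out after step 4
Initially T: 21, now '.': 12
Total burnt (originally-T cells now '.'): 3

Answer: 3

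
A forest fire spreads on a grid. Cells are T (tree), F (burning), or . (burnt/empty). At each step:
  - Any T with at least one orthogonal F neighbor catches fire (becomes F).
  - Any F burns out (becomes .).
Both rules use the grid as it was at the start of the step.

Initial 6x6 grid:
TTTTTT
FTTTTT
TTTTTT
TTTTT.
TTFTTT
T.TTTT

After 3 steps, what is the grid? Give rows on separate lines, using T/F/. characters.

Step 1: 7 trees catch fire, 2 burn out
  FTTTTT
  .FTTTT
  FTTTTT
  TTFTT.
  TF.FTT
  T.FTTT
Step 2: 10 trees catch fire, 7 burn out
  .FTTTT
  ..FTTT
  .FFTTT
  FF.FT.
  F...FT
  T..FTT
Step 3: 7 trees catch fire, 10 burn out
  ..FTTT
  ...FTT
  ...FTT
  ....F.
  .....F
  F...FT

..FTTT
...FTT
...FTT
....F.
.....F
F...FT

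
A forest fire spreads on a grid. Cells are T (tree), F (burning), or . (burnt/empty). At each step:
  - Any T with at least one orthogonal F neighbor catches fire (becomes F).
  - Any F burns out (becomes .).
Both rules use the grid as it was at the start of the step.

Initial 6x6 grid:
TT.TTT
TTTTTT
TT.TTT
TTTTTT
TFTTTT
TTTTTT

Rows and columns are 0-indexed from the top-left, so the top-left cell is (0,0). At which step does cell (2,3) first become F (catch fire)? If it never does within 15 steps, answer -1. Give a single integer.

Step 1: cell (2,3)='T' (+4 fires, +1 burnt)
Step 2: cell (2,3)='T' (+6 fires, +4 burnt)
Step 3: cell (2,3)='T' (+5 fires, +6 burnt)
Step 4: cell (2,3)='F' (+7 fires, +5 burnt)
  -> target ignites at step 4
Step 5: cell (2,3)='.' (+5 fires, +7 burnt)
Step 6: cell (2,3)='.' (+3 fires, +5 burnt)
Step 7: cell (2,3)='.' (+2 fires, +3 burnt)
Step 8: cell (2,3)='.' (+1 fires, +2 burnt)
Step 9: cell (2,3)='.' (+0 fires, +1 burnt)
  fire out at step 9

4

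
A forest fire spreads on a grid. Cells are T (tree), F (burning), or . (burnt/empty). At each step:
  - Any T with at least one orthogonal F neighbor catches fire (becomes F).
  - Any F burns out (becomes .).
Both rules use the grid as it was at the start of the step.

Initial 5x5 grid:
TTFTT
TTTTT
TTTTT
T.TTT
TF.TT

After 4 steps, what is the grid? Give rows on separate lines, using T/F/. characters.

Step 1: 4 trees catch fire, 2 burn out
  TF.FT
  TTFTT
  TTTTT
  T.TTT
  F..TT
Step 2: 6 trees catch fire, 4 burn out
  F...F
  TF.FT
  TTFTT
  F.TTT
  ...TT
Step 3: 6 trees catch fire, 6 burn out
  .....
  F...F
  FF.FT
  ..FTT
  ...TT
Step 4: 2 trees catch fire, 6 burn out
  .....
  .....
  ....F
  ...FT
  ...TT

.....
.....
....F
...FT
...TT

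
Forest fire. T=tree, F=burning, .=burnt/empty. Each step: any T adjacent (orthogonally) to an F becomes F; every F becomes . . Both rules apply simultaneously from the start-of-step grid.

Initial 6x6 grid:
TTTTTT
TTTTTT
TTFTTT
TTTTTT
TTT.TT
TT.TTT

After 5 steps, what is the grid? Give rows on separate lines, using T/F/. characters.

Step 1: 4 trees catch fire, 1 burn out
  TTTTTT
  TTFTTT
  TF.FTT
  TTFTTT
  TTT.TT
  TT.TTT
Step 2: 8 trees catch fire, 4 burn out
  TTFTTT
  TF.FTT
  F...FT
  TF.FTT
  TTF.TT
  TT.TTT
Step 3: 8 trees catch fire, 8 burn out
  TF.FTT
  F...FT
  .....F
  F...FT
  TF..TT
  TT.TTT
Step 4: 7 trees catch fire, 8 burn out
  F...FT
  .....F
  ......
  .....F
  F...FT
  TF.TTT
Step 5: 4 trees catch fire, 7 burn out
  .....F
  ......
  ......
  ......
  .....F
  F..TFT

.....F
......
......
......
.....F
F..TFT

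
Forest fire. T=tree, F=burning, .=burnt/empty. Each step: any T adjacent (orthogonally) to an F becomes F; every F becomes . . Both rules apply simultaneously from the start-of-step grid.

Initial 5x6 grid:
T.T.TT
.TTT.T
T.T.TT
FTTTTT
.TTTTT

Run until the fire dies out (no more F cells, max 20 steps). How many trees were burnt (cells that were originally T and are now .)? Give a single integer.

Step 1: +2 fires, +1 burnt (F count now 2)
Step 2: +2 fires, +2 burnt (F count now 2)
Step 3: +3 fires, +2 burnt (F count now 3)
Step 4: +3 fires, +3 burnt (F count now 3)
Step 5: +6 fires, +3 burnt (F count now 6)
Step 6: +2 fires, +6 burnt (F count now 2)
Step 7: +1 fires, +2 burnt (F count now 1)
Step 8: +1 fires, +1 burnt (F count now 1)
Step 9: +1 fires, +1 burnt (F count now 1)
Step 10: +0 fires, +1 burnt (F count now 0)
Fire out after step 10
Initially T: 22, now '.': 29
Total burnt (originally-T cells now '.'): 21

Answer: 21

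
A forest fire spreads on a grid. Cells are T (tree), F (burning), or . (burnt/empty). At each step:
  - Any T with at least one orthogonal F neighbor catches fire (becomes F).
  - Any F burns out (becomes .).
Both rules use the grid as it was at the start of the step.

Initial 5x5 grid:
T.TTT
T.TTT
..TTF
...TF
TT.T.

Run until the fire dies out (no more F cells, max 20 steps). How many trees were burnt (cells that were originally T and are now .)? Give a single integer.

Answer: 10

Derivation:
Step 1: +3 fires, +2 burnt (F count now 3)
Step 2: +4 fires, +3 burnt (F count now 4)
Step 3: +2 fires, +4 burnt (F count now 2)
Step 4: +1 fires, +2 burnt (F count now 1)
Step 5: +0 fires, +1 burnt (F count now 0)
Fire out after step 5
Initially T: 14, now '.': 21
Total burnt (originally-T cells now '.'): 10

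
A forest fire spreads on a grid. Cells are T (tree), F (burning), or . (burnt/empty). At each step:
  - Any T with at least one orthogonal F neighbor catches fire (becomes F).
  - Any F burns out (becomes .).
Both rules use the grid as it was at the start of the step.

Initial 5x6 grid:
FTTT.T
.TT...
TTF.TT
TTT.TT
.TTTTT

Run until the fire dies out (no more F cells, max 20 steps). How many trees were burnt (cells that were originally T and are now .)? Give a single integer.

Answer: 19

Derivation:
Step 1: +4 fires, +2 burnt (F count now 4)
Step 2: +5 fires, +4 burnt (F count now 5)
Step 3: +4 fires, +5 burnt (F count now 4)
Step 4: +1 fires, +4 burnt (F count now 1)
Step 5: +2 fires, +1 burnt (F count now 2)
Step 6: +2 fires, +2 burnt (F count now 2)
Step 7: +1 fires, +2 burnt (F count now 1)
Step 8: +0 fires, +1 burnt (F count now 0)
Fire out after step 8
Initially T: 20, now '.': 29
Total burnt (originally-T cells now '.'): 19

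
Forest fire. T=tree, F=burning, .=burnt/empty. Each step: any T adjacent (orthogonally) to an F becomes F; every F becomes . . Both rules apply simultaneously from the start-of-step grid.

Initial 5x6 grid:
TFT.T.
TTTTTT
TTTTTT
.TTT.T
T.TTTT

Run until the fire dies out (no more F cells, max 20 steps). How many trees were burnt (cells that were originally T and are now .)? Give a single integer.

Answer: 23

Derivation:
Step 1: +3 fires, +1 burnt (F count now 3)
Step 2: +3 fires, +3 burnt (F count now 3)
Step 3: +4 fires, +3 burnt (F count now 4)
Step 4: +3 fires, +4 burnt (F count now 3)
Step 5: +5 fires, +3 burnt (F count now 5)
Step 6: +2 fires, +5 burnt (F count now 2)
Step 7: +2 fires, +2 burnt (F count now 2)
Step 8: +1 fires, +2 burnt (F count now 1)
Step 9: +0 fires, +1 burnt (F count now 0)
Fire out after step 9
Initially T: 24, now '.': 29
Total burnt (originally-T cells now '.'): 23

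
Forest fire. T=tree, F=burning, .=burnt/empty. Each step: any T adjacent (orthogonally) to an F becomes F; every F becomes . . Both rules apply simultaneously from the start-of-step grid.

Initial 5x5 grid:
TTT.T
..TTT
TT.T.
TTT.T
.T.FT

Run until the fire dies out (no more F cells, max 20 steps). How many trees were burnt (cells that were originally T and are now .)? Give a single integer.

Step 1: +1 fires, +1 burnt (F count now 1)
Step 2: +1 fires, +1 burnt (F count now 1)
Step 3: +0 fires, +1 burnt (F count now 0)
Fire out after step 3
Initially T: 16, now '.': 11
Total burnt (originally-T cells now '.'): 2

Answer: 2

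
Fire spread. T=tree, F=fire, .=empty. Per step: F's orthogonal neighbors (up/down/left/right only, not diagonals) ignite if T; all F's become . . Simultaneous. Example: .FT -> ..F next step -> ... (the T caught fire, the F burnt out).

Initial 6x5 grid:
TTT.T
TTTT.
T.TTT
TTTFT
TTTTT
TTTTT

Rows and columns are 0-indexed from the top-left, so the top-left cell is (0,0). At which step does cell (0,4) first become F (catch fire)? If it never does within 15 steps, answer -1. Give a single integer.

Step 1: cell (0,4)='T' (+4 fires, +1 burnt)
Step 2: cell (0,4)='T' (+7 fires, +4 burnt)
Step 3: cell (0,4)='T' (+5 fires, +7 burnt)
Step 4: cell (0,4)='T' (+5 fires, +5 burnt)
Step 5: cell (0,4)='T' (+3 fires, +5 burnt)
Step 6: cell (0,4)='T' (+1 fires, +3 burnt)
Step 7: cell (0,4)='T' (+0 fires, +1 burnt)
  fire out at step 7
Target never catches fire within 15 steps

-1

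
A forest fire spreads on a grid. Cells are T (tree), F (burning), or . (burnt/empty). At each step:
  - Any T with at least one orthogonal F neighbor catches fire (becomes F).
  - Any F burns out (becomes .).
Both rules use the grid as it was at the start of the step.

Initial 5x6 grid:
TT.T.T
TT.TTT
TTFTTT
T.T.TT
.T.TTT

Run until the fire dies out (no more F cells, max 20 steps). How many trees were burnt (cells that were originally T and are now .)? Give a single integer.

Answer: 21

Derivation:
Step 1: +3 fires, +1 burnt (F count now 3)
Step 2: +4 fires, +3 burnt (F count now 4)
Step 3: +7 fires, +4 burnt (F count now 7)
Step 4: +4 fires, +7 burnt (F count now 4)
Step 5: +3 fires, +4 burnt (F count now 3)
Step 6: +0 fires, +3 burnt (F count now 0)
Fire out after step 6
Initially T: 22, now '.': 29
Total burnt (originally-T cells now '.'): 21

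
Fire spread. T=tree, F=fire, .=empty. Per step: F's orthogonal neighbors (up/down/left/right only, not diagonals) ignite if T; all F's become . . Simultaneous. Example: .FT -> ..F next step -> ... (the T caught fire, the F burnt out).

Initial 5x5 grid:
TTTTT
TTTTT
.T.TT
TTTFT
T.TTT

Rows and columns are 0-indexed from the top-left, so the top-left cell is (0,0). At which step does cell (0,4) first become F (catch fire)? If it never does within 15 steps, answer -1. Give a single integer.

Step 1: cell (0,4)='T' (+4 fires, +1 burnt)
Step 2: cell (0,4)='T' (+5 fires, +4 burnt)
Step 3: cell (0,4)='T' (+5 fires, +5 burnt)
Step 4: cell (0,4)='F' (+4 fires, +5 burnt)
  -> target ignites at step 4
Step 5: cell (0,4)='.' (+2 fires, +4 burnt)
Step 6: cell (0,4)='.' (+1 fires, +2 burnt)
Step 7: cell (0,4)='.' (+0 fires, +1 burnt)
  fire out at step 7

4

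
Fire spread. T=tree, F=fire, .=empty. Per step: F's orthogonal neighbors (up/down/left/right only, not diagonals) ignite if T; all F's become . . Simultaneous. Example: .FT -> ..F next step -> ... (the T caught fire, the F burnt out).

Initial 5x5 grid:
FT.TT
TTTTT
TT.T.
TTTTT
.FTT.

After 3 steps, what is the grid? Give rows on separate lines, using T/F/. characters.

Step 1: 4 trees catch fire, 2 burn out
  .F.TT
  FTTTT
  TT.T.
  TFTTT
  ..FT.
Step 2: 6 trees catch fire, 4 burn out
  ...TT
  .FTTT
  FF.T.
  F.FTT
  ...F.
Step 3: 2 trees catch fire, 6 burn out
  ...TT
  ..FTT
  ...T.
  ...FT
  .....

...TT
..FTT
...T.
...FT
.....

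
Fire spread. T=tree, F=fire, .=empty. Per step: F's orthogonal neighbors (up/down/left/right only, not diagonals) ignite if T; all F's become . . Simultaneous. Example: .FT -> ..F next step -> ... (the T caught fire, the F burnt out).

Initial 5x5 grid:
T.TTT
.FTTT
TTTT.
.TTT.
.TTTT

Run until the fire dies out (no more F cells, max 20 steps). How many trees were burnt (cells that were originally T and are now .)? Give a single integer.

Step 1: +2 fires, +1 burnt (F count now 2)
Step 2: +5 fires, +2 burnt (F count now 5)
Step 3: +5 fires, +5 burnt (F count now 5)
Step 4: +3 fires, +5 burnt (F count now 3)
Step 5: +1 fires, +3 burnt (F count now 1)
Step 6: +1 fires, +1 burnt (F count now 1)
Step 7: +0 fires, +1 burnt (F count now 0)
Fire out after step 7
Initially T: 18, now '.': 24
Total burnt (originally-T cells now '.'): 17

Answer: 17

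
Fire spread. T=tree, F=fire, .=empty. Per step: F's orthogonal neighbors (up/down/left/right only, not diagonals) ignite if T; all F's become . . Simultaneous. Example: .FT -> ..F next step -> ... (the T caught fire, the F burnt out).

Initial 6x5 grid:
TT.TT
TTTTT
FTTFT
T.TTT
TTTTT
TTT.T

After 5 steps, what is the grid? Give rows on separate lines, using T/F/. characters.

Step 1: 7 trees catch fire, 2 burn out
  TT.TT
  FTTFT
  .FF.F
  F.TFT
  TTTTT
  TTT.T
Step 2: 9 trees catch fire, 7 burn out
  FT.FT
  .FF.F
  .....
  ..F.F
  FTTFT
  TTT.T
Step 3: 6 trees catch fire, 9 burn out
  .F..F
  .....
  .....
  .....
  .FF.F
  FTT.T
Step 4: 3 trees catch fire, 6 burn out
  .....
  .....
  .....
  .....
  .....
  .FF.F
Step 5: 0 trees catch fire, 3 burn out
  .....
  .....
  .....
  .....
  .....
  .....

.....
.....
.....
.....
.....
.....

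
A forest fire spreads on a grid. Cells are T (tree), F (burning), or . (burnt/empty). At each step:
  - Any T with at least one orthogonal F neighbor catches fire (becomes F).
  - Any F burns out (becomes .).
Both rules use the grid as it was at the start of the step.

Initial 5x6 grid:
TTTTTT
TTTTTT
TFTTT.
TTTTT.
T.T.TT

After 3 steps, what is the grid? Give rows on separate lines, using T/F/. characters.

Step 1: 4 trees catch fire, 1 burn out
  TTTTTT
  TFTTTT
  F.FTT.
  TFTTT.
  T.T.TT
Step 2: 6 trees catch fire, 4 burn out
  TFTTTT
  F.FTTT
  ...FT.
  F.FTT.
  T.T.TT
Step 3: 7 trees catch fire, 6 burn out
  F.FTTT
  ...FTT
  ....F.
  ...FT.
  F.F.TT

F.FTTT
...FTT
....F.
...FT.
F.F.TT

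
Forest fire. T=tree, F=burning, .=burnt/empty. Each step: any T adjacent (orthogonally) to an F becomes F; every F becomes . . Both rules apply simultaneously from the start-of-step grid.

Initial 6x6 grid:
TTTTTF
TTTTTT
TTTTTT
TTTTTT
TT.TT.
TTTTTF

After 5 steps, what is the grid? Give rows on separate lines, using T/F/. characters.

Step 1: 3 trees catch fire, 2 burn out
  TTTTF.
  TTTTTF
  TTTTTT
  TTTTTT
  TT.TT.
  TTTTF.
Step 2: 5 trees catch fire, 3 burn out
  TTTF..
  TTTTF.
  TTTTTF
  TTTTTT
  TT.TF.
  TTTF..
Step 3: 7 trees catch fire, 5 burn out
  TTF...
  TTTF..
  TTTTF.
  TTTTFF
  TT.F..
  TTF...
Step 4: 5 trees catch fire, 7 burn out
  TF....
  TTF...
  TTTF..
  TTTF..
  TT....
  TF....
Step 5: 6 trees catch fire, 5 burn out
  F.....
  TF....
  TTF...
  TTF...
  TF....
  F.....

F.....
TF....
TTF...
TTF...
TF....
F.....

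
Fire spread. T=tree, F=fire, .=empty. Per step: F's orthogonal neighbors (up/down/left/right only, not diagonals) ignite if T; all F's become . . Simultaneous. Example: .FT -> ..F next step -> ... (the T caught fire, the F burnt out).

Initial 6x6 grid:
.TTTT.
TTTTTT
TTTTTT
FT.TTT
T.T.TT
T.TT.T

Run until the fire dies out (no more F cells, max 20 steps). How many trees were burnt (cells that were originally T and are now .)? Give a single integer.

Step 1: +3 fires, +1 burnt (F count now 3)
Step 2: +3 fires, +3 burnt (F count now 3)
Step 3: +2 fires, +3 burnt (F count now 2)
Step 4: +3 fires, +2 burnt (F count now 3)
Step 5: +4 fires, +3 burnt (F count now 4)
Step 6: +4 fires, +4 burnt (F count now 4)
Step 7: +4 fires, +4 burnt (F count now 4)
Step 8: +1 fires, +4 burnt (F count now 1)
Step 9: +1 fires, +1 burnt (F count now 1)
Step 10: +0 fires, +1 burnt (F count now 0)
Fire out after step 10
Initially T: 28, now '.': 33
Total burnt (originally-T cells now '.'): 25

Answer: 25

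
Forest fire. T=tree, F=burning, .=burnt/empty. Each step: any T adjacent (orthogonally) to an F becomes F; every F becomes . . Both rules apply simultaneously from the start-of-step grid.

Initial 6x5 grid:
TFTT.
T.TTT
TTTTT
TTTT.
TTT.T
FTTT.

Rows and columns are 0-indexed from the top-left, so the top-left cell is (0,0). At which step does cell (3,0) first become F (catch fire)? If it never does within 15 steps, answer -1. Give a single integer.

Step 1: cell (3,0)='T' (+4 fires, +2 burnt)
Step 2: cell (3,0)='F' (+6 fires, +4 burnt)
  -> target ignites at step 2
Step 3: cell (3,0)='.' (+6 fires, +6 burnt)
Step 4: cell (3,0)='.' (+4 fires, +6 burnt)
Step 5: cell (3,0)='.' (+2 fires, +4 burnt)
Step 6: cell (3,0)='.' (+0 fires, +2 burnt)
  fire out at step 6

2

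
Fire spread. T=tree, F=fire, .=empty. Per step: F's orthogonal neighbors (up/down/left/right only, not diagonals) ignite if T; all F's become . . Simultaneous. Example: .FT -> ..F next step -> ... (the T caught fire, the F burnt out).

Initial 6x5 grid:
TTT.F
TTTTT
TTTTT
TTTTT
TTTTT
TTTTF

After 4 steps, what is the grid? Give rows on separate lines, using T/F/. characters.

Step 1: 3 trees catch fire, 2 burn out
  TTT..
  TTTTF
  TTTTT
  TTTTT
  TTTTF
  TTTF.
Step 2: 5 trees catch fire, 3 burn out
  TTT..
  TTTF.
  TTTTF
  TTTTF
  TTTF.
  TTF..
Step 3: 5 trees catch fire, 5 burn out
  TTT..
  TTF..
  TTTF.
  TTTF.
  TTF..
  TF...
Step 4: 6 trees catch fire, 5 burn out
  TTF..
  TF...
  TTF..
  TTF..
  TF...
  F....

TTF..
TF...
TTF..
TTF..
TF...
F....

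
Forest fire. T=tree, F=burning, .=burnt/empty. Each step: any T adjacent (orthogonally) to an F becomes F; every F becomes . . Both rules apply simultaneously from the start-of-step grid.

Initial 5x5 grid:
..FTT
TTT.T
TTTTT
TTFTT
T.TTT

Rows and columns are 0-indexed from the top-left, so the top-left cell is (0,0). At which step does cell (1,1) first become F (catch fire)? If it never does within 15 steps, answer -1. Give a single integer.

Step 1: cell (1,1)='T' (+6 fires, +2 burnt)
Step 2: cell (1,1)='F' (+7 fires, +6 burnt)
  -> target ignites at step 2
Step 3: cell (1,1)='.' (+6 fires, +7 burnt)
Step 4: cell (1,1)='.' (+0 fires, +6 burnt)
  fire out at step 4

2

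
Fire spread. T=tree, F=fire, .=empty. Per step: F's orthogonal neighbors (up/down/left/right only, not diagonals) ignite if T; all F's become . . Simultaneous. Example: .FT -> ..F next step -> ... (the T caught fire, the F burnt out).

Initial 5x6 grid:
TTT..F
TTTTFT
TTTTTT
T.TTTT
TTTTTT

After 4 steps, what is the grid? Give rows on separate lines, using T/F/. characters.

Step 1: 3 trees catch fire, 2 burn out
  TTT...
  TTTF.F
  TTTTFT
  T.TTTT
  TTTTTT
Step 2: 4 trees catch fire, 3 burn out
  TTT...
  TTF...
  TTTF.F
  T.TTFT
  TTTTTT
Step 3: 6 trees catch fire, 4 burn out
  TTF...
  TF....
  TTF...
  T.TF.F
  TTTTFT
Step 4: 6 trees catch fire, 6 burn out
  TF....
  F.....
  TF....
  T.F...
  TTTF.F

TF....
F.....
TF....
T.F...
TTTF.F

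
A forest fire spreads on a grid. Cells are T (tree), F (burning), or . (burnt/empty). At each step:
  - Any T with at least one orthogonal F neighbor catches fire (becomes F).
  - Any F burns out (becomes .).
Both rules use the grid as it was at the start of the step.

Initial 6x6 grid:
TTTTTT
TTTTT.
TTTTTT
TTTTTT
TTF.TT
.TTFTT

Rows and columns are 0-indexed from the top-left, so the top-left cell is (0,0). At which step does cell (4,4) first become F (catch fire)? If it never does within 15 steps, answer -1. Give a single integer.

Step 1: cell (4,4)='T' (+4 fires, +2 burnt)
Step 2: cell (4,4)='F' (+7 fires, +4 burnt)
  -> target ignites at step 2
Step 3: cell (4,4)='.' (+6 fires, +7 burnt)
Step 4: cell (4,4)='.' (+6 fires, +6 burnt)
Step 5: cell (4,4)='.' (+5 fires, +6 burnt)
Step 6: cell (4,4)='.' (+2 fires, +5 burnt)
Step 7: cell (4,4)='.' (+1 fires, +2 burnt)
Step 8: cell (4,4)='.' (+0 fires, +1 burnt)
  fire out at step 8

2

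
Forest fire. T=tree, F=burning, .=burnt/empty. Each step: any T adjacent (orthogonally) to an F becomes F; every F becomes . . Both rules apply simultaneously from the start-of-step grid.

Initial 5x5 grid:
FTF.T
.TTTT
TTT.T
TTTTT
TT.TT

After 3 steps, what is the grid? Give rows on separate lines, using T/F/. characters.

Step 1: 2 trees catch fire, 2 burn out
  .F..T
  .TFTT
  TTT.T
  TTTTT
  TT.TT
Step 2: 3 trees catch fire, 2 burn out
  ....T
  .F.FT
  TTF.T
  TTTTT
  TT.TT
Step 3: 3 trees catch fire, 3 burn out
  ....T
  ....F
  TF..T
  TTFTT
  TT.TT

....T
....F
TF..T
TTFTT
TT.TT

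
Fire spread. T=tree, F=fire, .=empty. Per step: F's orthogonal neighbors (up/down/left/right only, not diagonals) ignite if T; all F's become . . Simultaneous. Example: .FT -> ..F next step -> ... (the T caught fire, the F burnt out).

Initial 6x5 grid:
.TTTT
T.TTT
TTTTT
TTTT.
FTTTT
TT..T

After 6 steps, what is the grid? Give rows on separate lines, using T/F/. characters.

Step 1: 3 trees catch fire, 1 burn out
  .TTTT
  T.TTT
  TTTTT
  FTTT.
  .FTTT
  FT..T
Step 2: 4 trees catch fire, 3 burn out
  .TTTT
  T.TTT
  FTTTT
  .FTT.
  ..FTT
  .F..T
Step 3: 4 trees catch fire, 4 burn out
  .TTTT
  F.TTT
  .FTTT
  ..FT.
  ...FT
  ....T
Step 4: 3 trees catch fire, 4 burn out
  .TTTT
  ..TTT
  ..FTT
  ...F.
  ....F
  ....T
Step 5: 3 trees catch fire, 3 burn out
  .TTTT
  ..FTT
  ...FT
  .....
  .....
  ....F
Step 6: 3 trees catch fire, 3 burn out
  .TFTT
  ...FT
  ....F
  .....
  .....
  .....

.TFTT
...FT
....F
.....
.....
.....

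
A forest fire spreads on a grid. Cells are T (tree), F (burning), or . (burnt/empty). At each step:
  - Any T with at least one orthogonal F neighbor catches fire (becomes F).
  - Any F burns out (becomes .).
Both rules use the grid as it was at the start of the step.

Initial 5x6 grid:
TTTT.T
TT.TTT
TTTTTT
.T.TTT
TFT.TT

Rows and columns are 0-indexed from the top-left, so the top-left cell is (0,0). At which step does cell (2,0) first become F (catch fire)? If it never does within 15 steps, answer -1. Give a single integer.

Step 1: cell (2,0)='T' (+3 fires, +1 burnt)
Step 2: cell (2,0)='T' (+1 fires, +3 burnt)
Step 3: cell (2,0)='F' (+3 fires, +1 burnt)
  -> target ignites at step 3
Step 4: cell (2,0)='.' (+3 fires, +3 burnt)
Step 5: cell (2,0)='.' (+5 fires, +3 burnt)
Step 6: cell (2,0)='.' (+4 fires, +5 burnt)
Step 7: cell (2,0)='.' (+3 fires, +4 burnt)
Step 8: cell (2,0)='.' (+2 fires, +3 burnt)
Step 9: cell (2,0)='.' (+0 fires, +2 burnt)
  fire out at step 9

3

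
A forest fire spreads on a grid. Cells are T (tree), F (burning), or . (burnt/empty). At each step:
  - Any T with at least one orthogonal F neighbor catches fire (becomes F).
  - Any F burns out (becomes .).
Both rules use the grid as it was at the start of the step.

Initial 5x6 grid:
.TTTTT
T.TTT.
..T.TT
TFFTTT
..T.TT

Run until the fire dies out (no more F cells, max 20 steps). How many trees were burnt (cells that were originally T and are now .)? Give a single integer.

Answer: 18

Derivation:
Step 1: +4 fires, +2 burnt (F count now 4)
Step 2: +2 fires, +4 burnt (F count now 2)
Step 3: +5 fires, +2 burnt (F count now 5)
Step 4: +5 fires, +5 burnt (F count now 5)
Step 5: +1 fires, +5 burnt (F count now 1)
Step 6: +1 fires, +1 burnt (F count now 1)
Step 7: +0 fires, +1 burnt (F count now 0)
Fire out after step 7
Initially T: 19, now '.': 29
Total burnt (originally-T cells now '.'): 18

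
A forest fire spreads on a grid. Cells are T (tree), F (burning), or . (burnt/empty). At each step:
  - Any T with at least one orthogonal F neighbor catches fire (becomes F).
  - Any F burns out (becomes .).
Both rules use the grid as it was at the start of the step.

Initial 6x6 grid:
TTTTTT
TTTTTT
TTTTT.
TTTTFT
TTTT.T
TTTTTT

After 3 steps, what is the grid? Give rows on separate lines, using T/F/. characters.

Step 1: 3 trees catch fire, 1 burn out
  TTTTTT
  TTTTTT
  TTTTF.
  TTTF.F
  TTTT.T
  TTTTTT
Step 2: 5 trees catch fire, 3 burn out
  TTTTTT
  TTTTFT
  TTTF..
  TTF...
  TTTF.F
  TTTTTT
Step 3: 8 trees catch fire, 5 burn out
  TTTTFT
  TTTF.F
  TTF...
  TF....
  TTF...
  TTTFTF

TTTTFT
TTTF.F
TTF...
TF....
TTF...
TTTFTF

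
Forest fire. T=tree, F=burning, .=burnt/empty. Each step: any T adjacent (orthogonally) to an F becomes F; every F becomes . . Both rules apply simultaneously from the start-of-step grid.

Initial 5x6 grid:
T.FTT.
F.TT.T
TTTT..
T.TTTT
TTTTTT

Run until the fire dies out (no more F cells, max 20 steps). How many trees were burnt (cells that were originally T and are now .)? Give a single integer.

Step 1: +4 fires, +2 burnt (F count now 4)
Step 2: +5 fires, +4 burnt (F count now 5)
Step 3: +3 fires, +5 burnt (F count now 3)
Step 4: +3 fires, +3 burnt (F count now 3)
Step 5: +2 fires, +3 burnt (F count now 2)
Step 6: +2 fires, +2 burnt (F count now 2)
Step 7: +1 fires, +2 burnt (F count now 1)
Step 8: +0 fires, +1 burnt (F count now 0)
Fire out after step 8
Initially T: 21, now '.': 29
Total burnt (originally-T cells now '.'): 20

Answer: 20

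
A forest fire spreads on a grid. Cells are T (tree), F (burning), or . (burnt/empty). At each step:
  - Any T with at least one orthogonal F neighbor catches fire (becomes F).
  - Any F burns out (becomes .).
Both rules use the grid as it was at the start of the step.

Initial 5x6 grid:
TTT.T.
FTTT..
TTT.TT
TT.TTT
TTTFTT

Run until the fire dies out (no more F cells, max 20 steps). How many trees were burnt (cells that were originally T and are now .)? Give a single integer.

Answer: 21

Derivation:
Step 1: +6 fires, +2 burnt (F count now 6)
Step 2: +7 fires, +6 burnt (F count now 7)
Step 3: +7 fires, +7 burnt (F count now 7)
Step 4: +1 fires, +7 burnt (F count now 1)
Step 5: +0 fires, +1 burnt (F count now 0)
Fire out after step 5
Initially T: 22, now '.': 29
Total burnt (originally-T cells now '.'): 21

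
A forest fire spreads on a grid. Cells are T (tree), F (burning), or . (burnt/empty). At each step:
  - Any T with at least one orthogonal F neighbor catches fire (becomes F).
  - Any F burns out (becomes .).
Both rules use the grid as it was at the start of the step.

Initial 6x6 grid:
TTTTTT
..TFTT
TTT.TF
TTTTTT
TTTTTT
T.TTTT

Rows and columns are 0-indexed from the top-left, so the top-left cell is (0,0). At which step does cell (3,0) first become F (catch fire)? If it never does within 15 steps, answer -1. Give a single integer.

Step 1: cell (3,0)='T' (+6 fires, +2 burnt)
Step 2: cell (3,0)='T' (+6 fires, +6 burnt)
Step 3: cell (3,0)='T' (+6 fires, +6 burnt)
Step 4: cell (3,0)='T' (+6 fires, +6 burnt)
Step 5: cell (3,0)='F' (+4 fires, +6 burnt)
  -> target ignites at step 5
Step 6: cell (3,0)='.' (+1 fires, +4 burnt)
Step 7: cell (3,0)='.' (+1 fires, +1 burnt)
Step 8: cell (3,0)='.' (+0 fires, +1 burnt)
  fire out at step 8

5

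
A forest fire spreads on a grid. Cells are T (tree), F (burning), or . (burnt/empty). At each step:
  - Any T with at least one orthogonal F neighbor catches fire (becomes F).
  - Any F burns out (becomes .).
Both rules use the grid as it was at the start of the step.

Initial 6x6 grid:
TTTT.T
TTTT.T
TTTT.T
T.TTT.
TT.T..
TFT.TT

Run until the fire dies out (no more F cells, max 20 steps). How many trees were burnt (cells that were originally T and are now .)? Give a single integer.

Step 1: +3 fires, +1 burnt (F count now 3)
Step 2: +1 fires, +3 burnt (F count now 1)
Step 3: +1 fires, +1 burnt (F count now 1)
Step 4: +1 fires, +1 burnt (F count now 1)
Step 5: +2 fires, +1 burnt (F count now 2)
Step 6: +3 fires, +2 burnt (F count now 3)
Step 7: +4 fires, +3 burnt (F count now 4)
Step 8: +3 fires, +4 burnt (F count now 3)
Step 9: +3 fires, +3 burnt (F count now 3)
Step 10: +0 fires, +3 burnt (F count now 0)
Fire out after step 10
Initially T: 26, now '.': 31
Total burnt (originally-T cells now '.'): 21

Answer: 21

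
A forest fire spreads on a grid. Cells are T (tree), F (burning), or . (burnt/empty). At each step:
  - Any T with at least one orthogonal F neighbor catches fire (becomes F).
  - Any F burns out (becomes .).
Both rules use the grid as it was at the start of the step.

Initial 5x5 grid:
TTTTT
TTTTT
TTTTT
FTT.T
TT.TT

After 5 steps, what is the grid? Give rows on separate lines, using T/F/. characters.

Step 1: 3 trees catch fire, 1 burn out
  TTTTT
  TTTTT
  FTTTT
  .FT.T
  FT.TT
Step 2: 4 trees catch fire, 3 burn out
  TTTTT
  FTTTT
  .FTTT
  ..F.T
  .F.TT
Step 3: 3 trees catch fire, 4 burn out
  FTTTT
  .FTTT
  ..FTT
  ....T
  ...TT
Step 4: 3 trees catch fire, 3 burn out
  .FTTT
  ..FTT
  ...FT
  ....T
  ...TT
Step 5: 3 trees catch fire, 3 burn out
  ..FTT
  ...FT
  ....F
  ....T
  ...TT

..FTT
...FT
....F
....T
...TT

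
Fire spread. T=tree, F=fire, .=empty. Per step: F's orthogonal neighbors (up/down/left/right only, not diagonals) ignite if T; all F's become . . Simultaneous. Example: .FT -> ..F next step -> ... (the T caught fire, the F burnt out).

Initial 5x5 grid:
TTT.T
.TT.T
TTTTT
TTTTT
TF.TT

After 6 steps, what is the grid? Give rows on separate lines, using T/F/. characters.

Step 1: 2 trees catch fire, 1 burn out
  TTT.T
  .TT.T
  TTTTT
  TFTTT
  F..TT
Step 2: 3 trees catch fire, 2 burn out
  TTT.T
  .TT.T
  TFTTT
  F.FTT
  ...TT
Step 3: 4 trees catch fire, 3 burn out
  TTT.T
  .FT.T
  F.FTT
  ...FT
  ...TT
Step 4: 5 trees catch fire, 4 burn out
  TFT.T
  ..F.T
  ...FT
  ....F
  ...FT
Step 5: 4 trees catch fire, 5 burn out
  F.F.T
  ....T
  ....F
  .....
  ....F
Step 6: 1 trees catch fire, 4 burn out
  ....T
  ....F
  .....
  .....
  .....

....T
....F
.....
.....
.....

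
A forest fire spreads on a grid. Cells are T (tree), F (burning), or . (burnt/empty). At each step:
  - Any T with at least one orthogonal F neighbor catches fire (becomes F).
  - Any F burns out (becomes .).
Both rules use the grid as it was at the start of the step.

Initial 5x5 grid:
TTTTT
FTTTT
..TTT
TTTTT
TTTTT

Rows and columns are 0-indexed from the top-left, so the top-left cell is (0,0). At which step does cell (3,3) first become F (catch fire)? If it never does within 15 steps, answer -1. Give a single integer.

Step 1: cell (3,3)='T' (+2 fires, +1 burnt)
Step 2: cell (3,3)='T' (+2 fires, +2 burnt)
Step 3: cell (3,3)='T' (+3 fires, +2 burnt)
Step 4: cell (3,3)='T' (+4 fires, +3 burnt)
Step 5: cell (3,3)='F' (+5 fires, +4 burnt)
  -> target ignites at step 5
Step 6: cell (3,3)='.' (+4 fires, +5 burnt)
Step 7: cell (3,3)='.' (+2 fires, +4 burnt)
Step 8: cell (3,3)='.' (+0 fires, +2 burnt)
  fire out at step 8

5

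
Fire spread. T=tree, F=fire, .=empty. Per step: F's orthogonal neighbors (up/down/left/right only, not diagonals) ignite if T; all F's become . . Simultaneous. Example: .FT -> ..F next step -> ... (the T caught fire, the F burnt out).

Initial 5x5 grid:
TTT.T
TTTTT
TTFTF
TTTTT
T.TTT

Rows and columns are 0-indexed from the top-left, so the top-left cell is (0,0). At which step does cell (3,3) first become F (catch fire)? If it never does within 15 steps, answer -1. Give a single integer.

Step 1: cell (3,3)='T' (+6 fires, +2 burnt)
Step 2: cell (3,3)='F' (+9 fires, +6 burnt)
  -> target ignites at step 2
Step 3: cell (3,3)='.' (+4 fires, +9 burnt)
Step 4: cell (3,3)='.' (+2 fires, +4 burnt)
Step 5: cell (3,3)='.' (+0 fires, +2 burnt)
  fire out at step 5

2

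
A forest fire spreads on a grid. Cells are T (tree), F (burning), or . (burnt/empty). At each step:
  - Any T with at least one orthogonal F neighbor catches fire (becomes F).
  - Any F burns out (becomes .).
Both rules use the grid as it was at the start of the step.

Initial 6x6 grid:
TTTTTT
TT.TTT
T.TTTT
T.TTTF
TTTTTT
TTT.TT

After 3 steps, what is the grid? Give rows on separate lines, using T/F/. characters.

Step 1: 3 trees catch fire, 1 burn out
  TTTTTT
  TT.TTT
  T.TTTF
  T.TTF.
  TTTTTF
  TTT.TT
Step 2: 5 trees catch fire, 3 burn out
  TTTTTT
  TT.TTF
  T.TTF.
  T.TF..
  TTTTF.
  TTT.TF
Step 3: 6 trees catch fire, 5 burn out
  TTTTTF
  TT.TF.
  T.TF..
  T.F...
  TTTF..
  TTT.F.

TTTTTF
TT.TF.
T.TF..
T.F...
TTTF..
TTT.F.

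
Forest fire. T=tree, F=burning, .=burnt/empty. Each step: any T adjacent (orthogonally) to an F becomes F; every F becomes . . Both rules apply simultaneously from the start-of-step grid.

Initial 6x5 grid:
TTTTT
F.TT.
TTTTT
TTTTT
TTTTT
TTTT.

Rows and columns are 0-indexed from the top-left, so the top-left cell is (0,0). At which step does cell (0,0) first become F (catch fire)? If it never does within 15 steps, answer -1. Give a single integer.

Step 1: cell (0,0)='F' (+2 fires, +1 burnt)
  -> target ignites at step 1
Step 2: cell (0,0)='.' (+3 fires, +2 burnt)
Step 3: cell (0,0)='.' (+4 fires, +3 burnt)
Step 4: cell (0,0)='.' (+6 fires, +4 burnt)
Step 5: cell (0,0)='.' (+6 fires, +6 burnt)
Step 6: cell (0,0)='.' (+3 fires, +6 burnt)
Step 7: cell (0,0)='.' (+2 fires, +3 burnt)
Step 8: cell (0,0)='.' (+0 fires, +2 burnt)
  fire out at step 8

1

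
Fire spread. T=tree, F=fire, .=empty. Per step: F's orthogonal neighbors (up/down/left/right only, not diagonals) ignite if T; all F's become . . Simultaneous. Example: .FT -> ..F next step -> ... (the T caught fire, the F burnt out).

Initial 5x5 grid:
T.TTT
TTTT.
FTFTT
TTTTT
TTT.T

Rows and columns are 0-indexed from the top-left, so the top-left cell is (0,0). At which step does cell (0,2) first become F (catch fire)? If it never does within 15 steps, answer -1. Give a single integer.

Step 1: cell (0,2)='T' (+6 fires, +2 burnt)
Step 2: cell (0,2)='F' (+9 fires, +6 burnt)
  -> target ignites at step 2
Step 3: cell (0,2)='.' (+3 fires, +9 burnt)
Step 4: cell (0,2)='.' (+2 fires, +3 burnt)
Step 5: cell (0,2)='.' (+0 fires, +2 burnt)
  fire out at step 5

2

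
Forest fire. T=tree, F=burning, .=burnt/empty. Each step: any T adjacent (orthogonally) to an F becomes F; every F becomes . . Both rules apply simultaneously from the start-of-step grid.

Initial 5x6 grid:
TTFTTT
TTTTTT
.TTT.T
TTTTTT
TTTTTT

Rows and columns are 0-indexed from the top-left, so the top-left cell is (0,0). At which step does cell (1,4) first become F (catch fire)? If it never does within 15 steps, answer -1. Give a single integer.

Step 1: cell (1,4)='T' (+3 fires, +1 burnt)
Step 2: cell (1,4)='T' (+5 fires, +3 burnt)
Step 3: cell (1,4)='F' (+6 fires, +5 burnt)
  -> target ignites at step 3
Step 4: cell (1,4)='.' (+4 fires, +6 burnt)
Step 5: cell (1,4)='.' (+5 fires, +4 burnt)
Step 6: cell (1,4)='.' (+3 fires, +5 burnt)
Step 7: cell (1,4)='.' (+1 fires, +3 burnt)
Step 8: cell (1,4)='.' (+0 fires, +1 burnt)
  fire out at step 8

3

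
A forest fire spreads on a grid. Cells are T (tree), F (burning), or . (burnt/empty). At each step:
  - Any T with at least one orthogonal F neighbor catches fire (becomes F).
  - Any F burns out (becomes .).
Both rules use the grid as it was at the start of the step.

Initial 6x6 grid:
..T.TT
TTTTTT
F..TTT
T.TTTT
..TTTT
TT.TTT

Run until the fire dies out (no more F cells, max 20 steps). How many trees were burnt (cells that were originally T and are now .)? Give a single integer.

Step 1: +2 fires, +1 burnt (F count now 2)
Step 2: +1 fires, +2 burnt (F count now 1)
Step 3: +1 fires, +1 burnt (F count now 1)
Step 4: +2 fires, +1 burnt (F count now 2)
Step 5: +2 fires, +2 burnt (F count now 2)
Step 6: +4 fires, +2 burnt (F count now 4)
Step 7: +5 fires, +4 burnt (F count now 5)
Step 8: +4 fires, +5 burnt (F count now 4)
Step 9: +2 fires, +4 burnt (F count now 2)
Step 10: +1 fires, +2 burnt (F count now 1)
Step 11: +0 fires, +1 burnt (F count now 0)
Fire out after step 11
Initially T: 26, now '.': 34
Total burnt (originally-T cells now '.'): 24

Answer: 24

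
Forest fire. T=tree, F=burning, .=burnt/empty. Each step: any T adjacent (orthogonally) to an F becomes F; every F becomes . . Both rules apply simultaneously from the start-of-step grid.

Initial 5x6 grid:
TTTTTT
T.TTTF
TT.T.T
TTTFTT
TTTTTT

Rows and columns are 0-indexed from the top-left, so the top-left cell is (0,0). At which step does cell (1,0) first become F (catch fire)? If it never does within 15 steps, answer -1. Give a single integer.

Step 1: cell (1,0)='T' (+7 fires, +2 burnt)
Step 2: cell (1,0)='T' (+6 fires, +7 burnt)
Step 3: cell (1,0)='T' (+6 fires, +6 burnt)
Step 4: cell (1,0)='T' (+3 fires, +6 burnt)
Step 5: cell (1,0)='F' (+2 fires, +3 burnt)
  -> target ignites at step 5
Step 6: cell (1,0)='.' (+1 fires, +2 burnt)
Step 7: cell (1,0)='.' (+0 fires, +1 burnt)
  fire out at step 7

5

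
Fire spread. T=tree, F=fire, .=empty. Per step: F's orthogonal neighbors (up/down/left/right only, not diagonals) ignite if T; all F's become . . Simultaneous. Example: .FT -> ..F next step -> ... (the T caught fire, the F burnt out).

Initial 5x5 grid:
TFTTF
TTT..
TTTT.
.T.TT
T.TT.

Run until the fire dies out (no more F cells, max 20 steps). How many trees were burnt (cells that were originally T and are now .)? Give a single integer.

Answer: 15

Derivation:
Step 1: +4 fires, +2 burnt (F count now 4)
Step 2: +3 fires, +4 burnt (F count now 3)
Step 3: +3 fires, +3 burnt (F count now 3)
Step 4: +1 fires, +3 burnt (F count now 1)
Step 5: +1 fires, +1 burnt (F count now 1)
Step 6: +2 fires, +1 burnt (F count now 2)
Step 7: +1 fires, +2 burnt (F count now 1)
Step 8: +0 fires, +1 burnt (F count now 0)
Fire out after step 8
Initially T: 16, now '.': 24
Total burnt (originally-T cells now '.'): 15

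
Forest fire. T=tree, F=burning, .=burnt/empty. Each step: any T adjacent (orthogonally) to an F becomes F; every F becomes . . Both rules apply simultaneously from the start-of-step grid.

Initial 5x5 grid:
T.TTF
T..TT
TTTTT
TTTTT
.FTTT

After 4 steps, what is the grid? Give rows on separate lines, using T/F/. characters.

Step 1: 4 trees catch fire, 2 burn out
  T.TF.
  T..TF
  TTTTT
  TFTTT
  ..FTT
Step 2: 7 trees catch fire, 4 burn out
  T.F..
  T..F.
  TFTTF
  F.FTT
  ...FT
Step 3: 6 trees catch fire, 7 burn out
  T....
  T....
  F.FF.
  ...FF
  ....F
Step 4: 1 trees catch fire, 6 burn out
  T....
  F....
  .....
  .....
  .....

T....
F....
.....
.....
.....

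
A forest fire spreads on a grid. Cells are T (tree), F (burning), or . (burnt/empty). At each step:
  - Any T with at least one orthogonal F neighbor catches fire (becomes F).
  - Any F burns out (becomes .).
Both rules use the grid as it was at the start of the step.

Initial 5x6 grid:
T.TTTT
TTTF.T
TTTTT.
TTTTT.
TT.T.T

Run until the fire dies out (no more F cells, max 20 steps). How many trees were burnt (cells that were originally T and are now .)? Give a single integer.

Answer: 22

Derivation:
Step 1: +3 fires, +1 burnt (F count now 3)
Step 2: +6 fires, +3 burnt (F count now 6)
Step 3: +6 fires, +6 burnt (F count now 6)
Step 4: +4 fires, +6 burnt (F count now 4)
Step 5: +2 fires, +4 burnt (F count now 2)
Step 6: +1 fires, +2 burnt (F count now 1)
Step 7: +0 fires, +1 burnt (F count now 0)
Fire out after step 7
Initially T: 23, now '.': 29
Total burnt (originally-T cells now '.'): 22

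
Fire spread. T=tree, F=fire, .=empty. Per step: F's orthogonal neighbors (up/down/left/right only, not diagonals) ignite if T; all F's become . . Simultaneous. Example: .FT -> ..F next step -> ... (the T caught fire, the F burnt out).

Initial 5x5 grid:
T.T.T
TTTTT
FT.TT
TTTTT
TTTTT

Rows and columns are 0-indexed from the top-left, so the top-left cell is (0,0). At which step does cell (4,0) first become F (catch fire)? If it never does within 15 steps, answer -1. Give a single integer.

Step 1: cell (4,0)='T' (+3 fires, +1 burnt)
Step 2: cell (4,0)='F' (+4 fires, +3 burnt)
  -> target ignites at step 2
Step 3: cell (4,0)='.' (+3 fires, +4 burnt)
Step 4: cell (4,0)='.' (+4 fires, +3 burnt)
Step 5: cell (4,0)='.' (+4 fires, +4 burnt)
Step 6: cell (4,0)='.' (+3 fires, +4 burnt)
Step 7: cell (4,0)='.' (+0 fires, +3 burnt)
  fire out at step 7

2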